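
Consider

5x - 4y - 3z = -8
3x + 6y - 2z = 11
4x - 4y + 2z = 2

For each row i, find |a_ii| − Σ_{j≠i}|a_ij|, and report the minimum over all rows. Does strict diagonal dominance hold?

row 1: |5| − (4+3) = -2
row 2: |6| − (3+2) = 1
row 3: |2| − (4+4) = -6
minimum over rows = -6 → not strictly diagonally dominant

-6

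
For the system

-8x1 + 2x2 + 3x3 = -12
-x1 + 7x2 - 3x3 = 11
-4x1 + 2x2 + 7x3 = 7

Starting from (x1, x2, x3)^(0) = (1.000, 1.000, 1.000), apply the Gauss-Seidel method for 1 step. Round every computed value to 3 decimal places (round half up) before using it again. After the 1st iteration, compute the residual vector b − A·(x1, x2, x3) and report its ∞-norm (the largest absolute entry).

Iteration 1:
  x1 = (-12 - (2)·1.000 - (3)·1.000) / (-8) = 2.125
  x2 = (11 - (-1)·2.125 - (-3)·1.000) / (7) = 2.304
  x3 = (7 - (-4)·2.125 - (2)·2.304) / (7) = 1.556
Residual b − A·x = (-4.276, 1.665, 0.000); ∞-norm = 4.276

4.276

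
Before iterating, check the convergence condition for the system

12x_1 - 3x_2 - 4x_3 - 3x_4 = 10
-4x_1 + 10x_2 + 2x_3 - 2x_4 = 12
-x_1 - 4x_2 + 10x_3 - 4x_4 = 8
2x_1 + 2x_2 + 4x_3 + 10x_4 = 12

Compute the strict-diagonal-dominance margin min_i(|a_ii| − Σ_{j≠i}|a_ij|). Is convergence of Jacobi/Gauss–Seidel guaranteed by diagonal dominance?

row 1: |12| − (3+4+3) = 2
row 2: |10| − (4+2+2) = 2
row 3: |10| − (1+4+4) = 1
row 4: |10| − (2+2+4) = 2
minimum over rows = 1 → strictly diagonally dominant (convergence guaranteed)

1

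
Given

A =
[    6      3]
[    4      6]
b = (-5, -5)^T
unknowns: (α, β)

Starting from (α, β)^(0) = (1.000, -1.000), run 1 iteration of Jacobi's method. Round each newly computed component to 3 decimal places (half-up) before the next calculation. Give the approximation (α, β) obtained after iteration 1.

Iteration 1:
  α = (-5 - (3)·-1.000) / (6) = -0.333
  β = (-5 - (4)·1.000) / (6) = -1.500

(-0.333, -1.500)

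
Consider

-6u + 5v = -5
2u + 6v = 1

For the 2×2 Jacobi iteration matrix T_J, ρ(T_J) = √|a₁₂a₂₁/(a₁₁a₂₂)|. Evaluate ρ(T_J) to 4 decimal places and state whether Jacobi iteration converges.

0.5270

a₁₂a₂₁/(a₁₁a₂₂) = (5)·(2) / ((-6)·(6)) = -0.277778
ρ = √|-0.277778| = √0.277778 = 0.5270
ρ < 1, so Jacobi converges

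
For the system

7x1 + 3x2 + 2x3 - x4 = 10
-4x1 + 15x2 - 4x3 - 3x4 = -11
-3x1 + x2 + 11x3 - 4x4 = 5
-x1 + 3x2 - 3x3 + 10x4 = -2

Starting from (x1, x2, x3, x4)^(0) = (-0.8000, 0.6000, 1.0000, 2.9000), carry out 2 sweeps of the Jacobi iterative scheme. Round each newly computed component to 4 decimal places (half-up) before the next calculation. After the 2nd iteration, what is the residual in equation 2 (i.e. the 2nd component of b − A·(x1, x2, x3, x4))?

-1.2511

Iteration 1:
  x1 = (10 - (3)·0.6000 - (2)·1.0000 - (-1)·2.9000) / (7) = 1.3000
  x2 = (-11 - (-4)·-0.8000 - (-4)·1.0000 - (-3)·2.9000) / (15) = -0.1000
  x3 = (5 - (-3)·-0.8000 - (1)·0.6000 - (-4)·2.9000) / (11) = 1.2364
  x4 = (-2 - (-1)·-0.8000 - (3)·0.6000 - (-3)·1.0000) / (10) = -0.1600
Iteration 2:
  x1 = (10 - (3)·-0.1000 - (2)·1.2364 - (-1)·-0.1600) / (7) = 1.0953
  x2 = (-11 - (-4)·1.3000 - (-4)·1.2364 - (-3)·-0.1600) / (15) = -0.0890
  x3 = (5 - (-3)·1.3000 - (1)·-0.1000 - (-4)·-0.1600) / (11) = 0.7600
  x4 = (-2 - (-1)·1.3000 - (3)·-0.1000 - (-3)·1.2364) / (10) = 0.3309
Residual b − A·x = (1.4108, -1.2511, 1.3385, -1.6667)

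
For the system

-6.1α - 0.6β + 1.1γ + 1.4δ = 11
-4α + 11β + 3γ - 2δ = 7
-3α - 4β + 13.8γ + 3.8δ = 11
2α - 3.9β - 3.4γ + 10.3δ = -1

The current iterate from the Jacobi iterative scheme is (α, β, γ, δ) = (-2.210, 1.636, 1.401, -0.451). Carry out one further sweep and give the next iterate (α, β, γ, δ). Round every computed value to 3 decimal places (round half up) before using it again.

One sweep:
  α = (11 - (-0.6)·1.636 - (1.1)·1.401 - (1.4)·-0.451) / (-6.1) = -1.815
  β = (7 - (-4)·-2.210 - (3)·1.401 - (-2)·-0.451) / (11) = -0.631
  γ = (11 - (-3)·-2.210 - (-4)·1.636 - (3.8)·-0.451) / (13.8) = 0.915
  δ = (-1 - (2)·-2.210 - (-3.9)·1.636 - (-3.4)·1.401) / (10.3) = 1.414

(-1.815, -0.631, 0.915, 1.414)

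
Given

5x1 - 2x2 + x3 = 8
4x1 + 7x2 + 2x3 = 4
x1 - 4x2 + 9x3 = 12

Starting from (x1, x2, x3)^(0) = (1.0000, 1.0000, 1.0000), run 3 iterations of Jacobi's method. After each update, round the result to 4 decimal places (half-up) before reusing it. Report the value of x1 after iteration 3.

1.0254

Iteration 1:
  x1 = (8 - (-2)·1.0000 - (1)·1.0000) / (5) = 1.8000
  x2 = (4 - (4)·1.0000 - (2)·1.0000) / (7) = -0.2857
  x3 = (12 - (1)·1.0000 - (-4)·1.0000) / (9) = 1.6667
Iteration 2:
  x1 = (8 - (-2)·-0.2857 - (1)·1.6667) / (5) = 1.1524
  x2 = (4 - (4)·1.8000 - (2)·1.6667) / (7) = -0.9333
  x3 = (12 - (1)·1.8000 - (-4)·-0.2857) / (9) = 1.0064
Iteration 3:
  x1 = (8 - (-2)·-0.9333 - (1)·1.0064) / (5) = 1.0254
  x2 = (4 - (4)·1.1524 - (2)·1.0064) / (7) = -0.3746
  x3 = (12 - (1)·1.1524 - (-4)·-0.9333) / (9) = 0.7905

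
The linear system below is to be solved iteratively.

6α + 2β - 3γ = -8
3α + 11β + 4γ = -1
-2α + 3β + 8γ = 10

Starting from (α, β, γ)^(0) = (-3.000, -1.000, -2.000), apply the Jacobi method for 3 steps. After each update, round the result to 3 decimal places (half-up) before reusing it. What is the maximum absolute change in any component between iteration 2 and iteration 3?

Iteration 1:
  α = (-8 - (2)·-1.000 - (-3)·-2.000) / (6) = -2.000
  β = (-1 - (3)·-3.000 - (4)·-2.000) / (11) = 1.455
  γ = (10 - (-2)·-3.000 - (3)·-1.000) / (8) = 0.875
Iteration 2:
  α = (-8 - (2)·1.455 - (-3)·0.875) / (6) = -1.381
  β = (-1 - (3)·-2.000 - (4)·0.875) / (11) = 0.136
  γ = (10 - (-2)·-2.000 - (3)·1.455) / (8) = 0.204
Iteration 3:
  α = (-8 - (2)·0.136 - (-3)·0.204) / (6) = -1.277
  β = (-1 - (3)·-1.381 - (4)·0.204) / (11) = 0.212
  γ = (10 - (-2)·-1.381 - (3)·0.136) / (8) = 0.854
Change: (0.104, 0.076, 0.650) → max |·| = 0.650

0.650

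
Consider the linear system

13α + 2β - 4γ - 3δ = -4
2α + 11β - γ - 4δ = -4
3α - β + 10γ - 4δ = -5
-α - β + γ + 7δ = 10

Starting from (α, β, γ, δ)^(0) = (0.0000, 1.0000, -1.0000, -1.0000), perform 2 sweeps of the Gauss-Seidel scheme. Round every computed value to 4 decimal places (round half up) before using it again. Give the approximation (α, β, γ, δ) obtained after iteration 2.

(-0.1164, 0.0661, 0.0574, 1.4132)

Iteration 1:
  α = (-4 - (2)·1.0000 - (-4)·-1.0000 - (-3)·-1.0000) / (13) = -1.0000
  β = (-4 - (2)·-1.0000 - (-1)·-1.0000 - (-4)·-1.0000) / (11) = -0.6364
  γ = (-5 - (3)·-1.0000 - (-1)·-0.6364 - (-4)·-1.0000) / (10) = -0.6636
  δ = (10 - (-1)·-1.0000 - (-1)·-0.6364 - (1)·-0.6636) / (7) = 1.2896
Iteration 2:
  α = (-4 - (2)·-0.6364 - (-4)·-0.6636 - (-3)·1.2896) / (13) = -0.1164
  β = (-4 - (2)·-0.1164 - (-1)·-0.6636 - (-4)·1.2896) / (11) = 0.0661
  γ = (-5 - (3)·-0.1164 - (-1)·0.0661 - (-4)·1.2896) / (10) = 0.0574
  δ = (10 - (-1)·-0.1164 - (-1)·0.0661 - (1)·0.0574) / (7) = 1.4132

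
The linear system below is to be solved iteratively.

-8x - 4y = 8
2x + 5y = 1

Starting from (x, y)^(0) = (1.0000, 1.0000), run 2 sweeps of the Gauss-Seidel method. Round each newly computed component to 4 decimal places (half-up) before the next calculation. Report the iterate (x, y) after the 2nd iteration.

Iteration 1:
  x = (8 - (-4)·1.0000) / (-8) = -1.5000
  y = (1 - (2)·-1.5000) / (5) = 0.8000
Iteration 2:
  x = (8 - (-4)·0.8000) / (-8) = -1.4000
  y = (1 - (2)·-1.4000) / (5) = 0.7600

(-1.4000, 0.7600)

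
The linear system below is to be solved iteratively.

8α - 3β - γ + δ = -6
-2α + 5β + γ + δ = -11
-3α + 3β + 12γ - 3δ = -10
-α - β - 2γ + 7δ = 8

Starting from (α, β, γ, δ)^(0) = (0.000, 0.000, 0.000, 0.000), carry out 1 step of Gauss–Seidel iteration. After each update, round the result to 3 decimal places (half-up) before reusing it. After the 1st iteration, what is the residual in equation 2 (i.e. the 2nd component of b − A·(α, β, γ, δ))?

Iteration 1:
  α = (-6 - (-3)·0.000 - (-1)·0.000 - (1)·0.000) / (8) = -0.750
  β = (-11 - (-2)·-0.750 - (1)·0.000 - (1)·0.000) / (5) = -2.500
  γ = (-10 - (-3)·-0.750 - (3)·-2.500 - (-3)·0.000) / (12) = -0.396
  δ = (8 - (-1)·-0.750 - (-1)·-2.500 - (-2)·-0.396) / (7) = 0.565
Residual b − A·x = (-8.461, -0.169, 1.697, 0.003)

-0.169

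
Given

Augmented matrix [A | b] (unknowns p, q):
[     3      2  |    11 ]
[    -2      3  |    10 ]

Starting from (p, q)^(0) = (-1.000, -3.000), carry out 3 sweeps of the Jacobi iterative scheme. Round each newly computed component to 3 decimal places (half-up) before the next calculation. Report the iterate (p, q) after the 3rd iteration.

(-1.074, 4.593)

Iteration 1:
  p = (11 - (2)·-3.000) / (3) = 5.667
  q = (10 - (-2)·-1.000) / (3) = 2.667
Iteration 2:
  p = (11 - (2)·2.667) / (3) = 1.889
  q = (10 - (-2)·5.667) / (3) = 7.111
Iteration 3:
  p = (11 - (2)·7.111) / (3) = -1.074
  q = (10 - (-2)·1.889) / (3) = 4.593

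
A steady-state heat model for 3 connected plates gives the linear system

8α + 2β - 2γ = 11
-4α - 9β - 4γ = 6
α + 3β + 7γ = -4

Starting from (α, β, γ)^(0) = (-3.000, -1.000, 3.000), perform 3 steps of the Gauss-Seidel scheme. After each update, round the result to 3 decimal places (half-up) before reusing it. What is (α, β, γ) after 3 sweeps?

Iteration 1:
  α = (11 - (2)·-1.000 - (-2)·3.000) / (8) = 2.375
  β = (6 - (-4)·2.375 - (-4)·3.000) / (-9) = -3.056
  γ = (-4 - (1)·2.375 - (3)·-3.056) / (7) = 0.399
Iteration 2:
  α = (11 - (2)·-3.056 - (-2)·0.399) / (8) = 2.239
  β = (6 - (-4)·2.239 - (-4)·0.399) / (-9) = -1.839
  γ = (-4 - (1)·2.239 - (3)·-1.839) / (7) = -0.103
Iteration 3:
  α = (11 - (2)·-1.839 - (-2)·-0.103) / (8) = 1.809
  β = (6 - (-4)·1.809 - (-4)·-0.103) / (-9) = -1.425
  γ = (-4 - (1)·1.809 - (3)·-1.425) / (7) = -0.219

(1.809, -1.425, -0.219)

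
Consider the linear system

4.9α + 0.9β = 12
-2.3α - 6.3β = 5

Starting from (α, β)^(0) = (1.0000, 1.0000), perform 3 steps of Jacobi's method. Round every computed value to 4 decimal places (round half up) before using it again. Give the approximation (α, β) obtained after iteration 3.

(2.7467, -1.7654)

Iteration 1:
  α = (12 - (0.9)·1.0000) / (4.9) = 2.2653
  β = (5 - (-2.3)·1.0000) / (-6.3) = -1.1587
Iteration 2:
  α = (12 - (0.9)·-1.1587) / (4.9) = 2.6618
  β = (5 - (-2.3)·2.2653) / (-6.3) = -1.6207
Iteration 3:
  α = (12 - (0.9)·-1.6207) / (4.9) = 2.7467
  β = (5 - (-2.3)·2.6618) / (-6.3) = -1.7654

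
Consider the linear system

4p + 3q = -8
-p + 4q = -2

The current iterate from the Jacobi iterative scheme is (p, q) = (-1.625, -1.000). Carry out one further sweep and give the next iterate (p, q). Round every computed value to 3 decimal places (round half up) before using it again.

(-1.250, -0.906)

One sweep:
  p = (-8 - (3)·-1.000) / (4) = -1.250
  q = (-2 - (-1)·-1.625) / (4) = -0.906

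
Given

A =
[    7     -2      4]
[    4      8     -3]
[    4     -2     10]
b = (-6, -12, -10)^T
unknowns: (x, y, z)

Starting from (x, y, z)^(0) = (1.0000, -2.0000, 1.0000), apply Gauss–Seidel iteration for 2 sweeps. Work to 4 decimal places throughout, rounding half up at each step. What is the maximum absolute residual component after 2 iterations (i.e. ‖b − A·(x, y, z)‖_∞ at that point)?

2.1293

Iteration 1:
  x = (-6 - (-2)·-2.0000 - (4)·1.0000) / (7) = -2.0000
  y = (-12 - (4)·-2.0000 - (-3)·1.0000) / (8) = -0.1250
  z = (-10 - (4)·-2.0000 - (-2)·-0.1250) / (10) = -0.2250
Iteration 2:
  x = (-6 - (-2)·-0.1250 - (4)·-0.2250) / (7) = -0.7643
  y = (-12 - (4)·-0.7643 - (-3)·-0.2250) / (8) = -1.2022
  z = (-10 - (4)·-0.7643 - (-2)·-1.2022) / (10) = -0.9347
Residual b − A·x = (0.6845, -2.1293, -0.0002); ∞-norm = 2.1293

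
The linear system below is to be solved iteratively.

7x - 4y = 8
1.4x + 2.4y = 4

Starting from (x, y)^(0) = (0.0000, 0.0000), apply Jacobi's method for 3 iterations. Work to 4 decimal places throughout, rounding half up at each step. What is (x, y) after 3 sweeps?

Iteration 1:
  x = (8 - (-4)·0.0000) / (7) = 1.1429
  y = (4 - (1.4)·0.0000) / (2.4) = 1.6667
Iteration 2:
  x = (8 - (-4)·1.6667) / (7) = 2.0953
  y = (4 - (1.4)·1.1429) / (2.4) = 1.0000
Iteration 3:
  x = (8 - (-4)·1.0000) / (7) = 1.7143
  y = (4 - (1.4)·2.0953) / (2.4) = 0.4444

(1.7143, 0.4444)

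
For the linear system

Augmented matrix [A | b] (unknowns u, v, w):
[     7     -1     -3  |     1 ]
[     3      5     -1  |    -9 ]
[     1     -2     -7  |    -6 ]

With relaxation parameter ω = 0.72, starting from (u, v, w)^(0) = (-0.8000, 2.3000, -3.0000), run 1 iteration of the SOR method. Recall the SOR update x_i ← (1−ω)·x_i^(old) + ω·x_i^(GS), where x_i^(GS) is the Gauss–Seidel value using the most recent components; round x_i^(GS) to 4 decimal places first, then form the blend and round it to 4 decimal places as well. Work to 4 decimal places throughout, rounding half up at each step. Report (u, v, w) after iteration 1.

Iteration 1:
  u: GS value = (1 - (-1)·2.3000 - (-3)·-3.0000) / (7) = -0.8143;  u ← (1−ω)·-0.8000 + ω·-0.8143 = -0.8103
  v: GS value = (-9 - (3)·-0.8103 - (-1)·-3.0000) / (5) = -1.9138;  v ← (1−ω)·2.3000 + ω·-1.9138 = -0.7339
  w: GS value = (-6 - (1)·-0.8103 - (-2)·-0.7339) / (-7) = 0.9511;  w ← (1−ω)·-3.0000 + ω·0.9511 = -0.1552

(-0.8103, -0.7339, -0.1552)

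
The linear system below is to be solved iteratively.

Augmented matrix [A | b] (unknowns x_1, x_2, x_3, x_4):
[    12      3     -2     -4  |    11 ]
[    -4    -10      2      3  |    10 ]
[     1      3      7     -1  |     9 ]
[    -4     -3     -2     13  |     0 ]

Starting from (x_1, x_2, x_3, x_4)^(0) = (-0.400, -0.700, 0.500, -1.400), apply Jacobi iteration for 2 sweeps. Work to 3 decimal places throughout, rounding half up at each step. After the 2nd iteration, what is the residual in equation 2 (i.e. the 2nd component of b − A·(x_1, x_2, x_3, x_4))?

1.122

Iteration 1:
  x_1 = (11 - (3)·-0.700 - (-2)·0.500 - (-4)·-1.400) / (12) = 0.708
  x_2 = (10 - (-4)·-0.400 - (2)·0.500 - (3)·-1.400) / (-10) = -1.160
  x_3 = (9 - (1)·-0.400 - (3)·-0.700 - (-1)·-1.400) / (7) = 1.443
  x_4 = (0 - (-4)·-0.400 - (-3)·-0.700 - (-2)·0.500) / (13) = -0.208
Iteration 2:
  x_1 = (11 - (3)·-1.160 - (-2)·1.443 - (-4)·-0.208) / (12) = 1.378
  x_2 = (10 - (-4)·0.708 - (2)·1.443 - (3)·-0.208) / (-10) = -1.057
  x_3 = (9 - (1)·0.708 - (3)·-1.160 - (-1)·-0.208) / (7) = 1.652
  x_4 = (0 - (-4)·0.708 - (-3)·-1.160 - (-2)·1.443) / (13) = 0.172
Residual b − A·x = (1.627, 1.122, -0.599, 3.409)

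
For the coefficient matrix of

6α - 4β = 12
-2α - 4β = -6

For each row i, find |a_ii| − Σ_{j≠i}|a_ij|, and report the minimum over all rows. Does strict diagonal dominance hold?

row 1: |6| − (4) = 2
row 2: |-4| − (2) = 2
minimum over rows = 2 → strictly diagonally dominant (convergence guaranteed)

2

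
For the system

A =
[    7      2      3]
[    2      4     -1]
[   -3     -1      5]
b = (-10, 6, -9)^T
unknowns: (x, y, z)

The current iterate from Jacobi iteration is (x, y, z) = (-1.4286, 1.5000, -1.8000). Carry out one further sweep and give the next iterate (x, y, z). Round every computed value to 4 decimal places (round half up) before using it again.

One sweep:
  x = (-10 - (2)·1.5000 - (3)·-1.8000) / (7) = -1.0857
  y = (6 - (2)·-1.4286 - (-1)·-1.8000) / (4) = 1.7643
  z = (-9 - (-3)·-1.4286 - (-1)·1.5000) / (5) = -2.3572

(-1.0857, 1.7643, -2.3572)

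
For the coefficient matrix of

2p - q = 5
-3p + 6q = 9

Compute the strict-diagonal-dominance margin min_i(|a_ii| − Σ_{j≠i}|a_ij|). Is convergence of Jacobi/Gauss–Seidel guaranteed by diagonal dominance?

1

row 1: |2| − (1) = 1
row 2: |6| − (3) = 3
minimum over rows = 1 → strictly diagonally dominant (convergence guaranteed)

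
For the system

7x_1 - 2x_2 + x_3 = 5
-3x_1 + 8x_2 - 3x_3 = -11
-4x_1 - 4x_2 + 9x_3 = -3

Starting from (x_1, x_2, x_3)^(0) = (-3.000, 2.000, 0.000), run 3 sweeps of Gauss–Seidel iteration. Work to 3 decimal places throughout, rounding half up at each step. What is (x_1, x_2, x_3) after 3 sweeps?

Iteration 1:
  x_1 = (5 - (-2)·2.000 - (1)·0.000) / (7) = 1.286
  x_2 = (-11 - (-3)·1.286 - (-3)·0.000) / (8) = -0.893
  x_3 = (-3 - (-4)·1.286 - (-4)·-0.893) / (9) = -0.159
Iteration 2:
  x_1 = (5 - (-2)·-0.893 - (1)·-0.159) / (7) = 0.482
  x_2 = (-11 - (-3)·0.482 - (-3)·-0.159) / (8) = -1.254
  x_3 = (-3 - (-4)·0.482 - (-4)·-1.254) / (9) = -0.676
Iteration 3:
  x_1 = (5 - (-2)·-1.254 - (1)·-0.676) / (7) = 0.453
  x_2 = (-11 - (-3)·0.453 - (-3)·-0.676) / (8) = -1.459
  x_3 = (-3 - (-4)·0.453 - (-4)·-1.459) / (9) = -0.780

(0.453, -1.459, -0.780)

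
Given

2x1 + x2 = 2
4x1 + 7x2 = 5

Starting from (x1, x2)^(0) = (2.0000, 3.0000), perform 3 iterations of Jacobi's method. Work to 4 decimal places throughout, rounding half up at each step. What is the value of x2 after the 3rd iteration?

0.0204

Iteration 1:
  x1 = (2 - (1)·3.0000) / (2) = -0.5000
  x2 = (5 - (4)·2.0000) / (7) = -0.4286
Iteration 2:
  x1 = (2 - (1)·-0.4286) / (2) = 1.2143
  x2 = (5 - (4)·-0.5000) / (7) = 1.0000
Iteration 3:
  x1 = (2 - (1)·1.0000) / (2) = 0.5000
  x2 = (5 - (4)·1.2143) / (7) = 0.0204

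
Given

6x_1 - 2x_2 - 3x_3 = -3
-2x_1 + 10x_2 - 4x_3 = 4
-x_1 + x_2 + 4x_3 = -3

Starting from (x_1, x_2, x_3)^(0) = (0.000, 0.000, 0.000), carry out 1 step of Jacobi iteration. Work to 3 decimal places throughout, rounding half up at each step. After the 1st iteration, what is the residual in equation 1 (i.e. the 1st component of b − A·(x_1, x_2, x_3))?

-1.450

Iteration 1:
  x_1 = (-3 - (-2)·0.000 - (-3)·0.000) / (6) = -0.500
  x_2 = (4 - (-2)·0.000 - (-4)·0.000) / (10) = 0.400
  x_3 = (-3 - (-1)·0.000 - (1)·0.000) / (4) = -0.750
Residual b − A·x = (-1.450, -4.000, -0.900)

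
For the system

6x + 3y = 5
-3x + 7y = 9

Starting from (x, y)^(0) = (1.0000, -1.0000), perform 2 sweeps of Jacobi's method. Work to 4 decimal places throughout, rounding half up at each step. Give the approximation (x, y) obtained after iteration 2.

Iteration 1:
  x = (5 - (3)·-1.0000) / (6) = 1.3333
  y = (9 - (-3)·1.0000) / (7) = 1.7143
Iteration 2:
  x = (5 - (3)·1.7143) / (6) = -0.0238
  y = (9 - (-3)·1.3333) / (7) = 1.8571

(-0.0238, 1.8571)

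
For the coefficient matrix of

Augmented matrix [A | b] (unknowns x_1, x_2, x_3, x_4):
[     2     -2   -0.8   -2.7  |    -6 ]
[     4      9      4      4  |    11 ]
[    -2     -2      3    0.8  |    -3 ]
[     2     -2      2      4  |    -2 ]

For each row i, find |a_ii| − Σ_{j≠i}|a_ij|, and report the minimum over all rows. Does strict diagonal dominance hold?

-3.5

row 1: |2| − (2+0.8+2.7) = -3.5
row 2: |9| − (4+4+4) = -3
row 3: |3| − (2+2+0.8) = -1.8
row 4: |4| − (2+2+2) = -2
minimum over rows = -3.5 → not strictly diagonally dominant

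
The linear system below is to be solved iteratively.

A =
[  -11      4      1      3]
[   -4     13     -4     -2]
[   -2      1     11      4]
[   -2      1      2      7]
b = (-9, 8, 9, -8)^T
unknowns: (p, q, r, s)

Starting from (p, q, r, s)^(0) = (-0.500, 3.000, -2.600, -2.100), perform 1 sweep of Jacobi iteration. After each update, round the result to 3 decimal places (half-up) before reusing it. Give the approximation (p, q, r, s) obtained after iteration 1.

Iteration 1:
  p = (-9 - (4)·3.000 - (1)·-2.600 - (3)·-2.100) / (-11) = 1.100
  q = (8 - (-4)·-0.500 - (-4)·-2.600 - (-2)·-2.100) / (13) = -0.662
  r = (9 - (-2)·-0.500 - (1)·3.000 - (4)·-2.100) / (11) = 1.218
  s = (-8 - (-2)·-0.500 - (1)·3.000 - (2)·-2.600) / (7) = -0.971

(1.100, -0.662, 1.218, -0.971)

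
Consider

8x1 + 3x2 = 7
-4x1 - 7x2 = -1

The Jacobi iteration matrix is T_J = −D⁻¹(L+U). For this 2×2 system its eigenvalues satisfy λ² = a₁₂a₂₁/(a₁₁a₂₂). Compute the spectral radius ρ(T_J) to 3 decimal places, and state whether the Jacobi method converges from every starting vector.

0.463

a₁₂a₂₁/(a₁₁a₂₂) = (3)·(-4) / ((8)·(-7)) = 0.214286
ρ = √|0.214286| = √0.214286 = 0.463
ρ < 1, so Jacobi converges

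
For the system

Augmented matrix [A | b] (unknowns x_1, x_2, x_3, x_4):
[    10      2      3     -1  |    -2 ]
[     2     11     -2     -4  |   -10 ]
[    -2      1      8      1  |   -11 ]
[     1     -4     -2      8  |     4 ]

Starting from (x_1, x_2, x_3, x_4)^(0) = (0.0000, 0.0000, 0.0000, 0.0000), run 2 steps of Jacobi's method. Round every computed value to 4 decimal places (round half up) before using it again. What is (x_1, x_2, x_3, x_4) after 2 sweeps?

(0.4443, -0.9409, -1.3739, -0.2733)

Iteration 1:
  x_1 = (-2 - (2)·0.0000 - (3)·0.0000 - (-1)·0.0000) / (10) = -0.2000
  x_2 = (-10 - (2)·0.0000 - (-2)·0.0000 - (-4)·0.0000) / (11) = -0.9091
  x_3 = (-11 - (-2)·0.0000 - (1)·0.0000 - (1)·0.0000) / (8) = -1.3750
  x_4 = (4 - (1)·0.0000 - (-4)·0.0000 - (-2)·0.0000) / (8) = 0.5000
Iteration 2:
  x_1 = (-2 - (2)·-0.9091 - (3)·-1.3750 - (-1)·0.5000) / (10) = 0.4443
  x_2 = (-10 - (2)·-0.2000 - (-2)·-1.3750 - (-4)·0.5000) / (11) = -0.9409
  x_3 = (-11 - (-2)·-0.2000 - (1)·-0.9091 - (1)·0.5000) / (8) = -1.3739
  x_4 = (4 - (1)·-0.2000 - (-4)·-0.9091 - (-2)·-1.3750) / (8) = -0.2733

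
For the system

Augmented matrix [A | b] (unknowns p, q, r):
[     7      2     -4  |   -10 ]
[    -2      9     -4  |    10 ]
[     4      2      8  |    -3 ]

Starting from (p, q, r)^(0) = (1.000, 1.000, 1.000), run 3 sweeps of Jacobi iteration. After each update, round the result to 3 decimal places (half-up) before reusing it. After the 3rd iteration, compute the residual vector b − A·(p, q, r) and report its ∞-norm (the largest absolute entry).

Iteration 1:
  p = (-10 - (2)·1.000 - (-4)·1.000) / (7) = -1.143
  q = (10 - (-2)·1.000 - (-4)·1.000) / (9) = 1.778
  r = (-3 - (4)·1.000 - (2)·1.000) / (8) = -1.125
Iteration 2:
  p = (-10 - (2)·1.778 - (-4)·-1.125) / (7) = -2.579
  q = (10 - (-2)·-1.143 - (-4)·-1.125) / (9) = 0.357
  r = (-3 - (4)·-1.143 - (2)·1.778) / (8) = -0.248
Iteration 3:
  p = (-10 - (2)·0.357 - (-4)·-0.248) / (7) = -1.672
  q = (10 - (-2)·-2.579 - (-4)·-0.248) / (9) = 0.428
  r = (-3 - (4)·-2.579 - (2)·0.357) / (8) = 0.825
Residual b − A·x = (4.148, 6.104, -3.768); ∞-norm = 6.104

6.104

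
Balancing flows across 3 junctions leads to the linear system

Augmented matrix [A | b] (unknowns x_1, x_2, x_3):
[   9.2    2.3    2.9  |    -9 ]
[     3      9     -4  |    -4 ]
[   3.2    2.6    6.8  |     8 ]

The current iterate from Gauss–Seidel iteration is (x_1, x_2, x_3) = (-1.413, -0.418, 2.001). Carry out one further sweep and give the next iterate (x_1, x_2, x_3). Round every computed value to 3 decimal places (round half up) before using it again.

(-1.505, 0.947, 1.523)

One sweep:
  x_1 = (-9 - (2.3)·-0.418 - (2.9)·2.001) / (9.2) = -1.505
  x_2 = (-4 - (3)·-1.505 - (-4)·2.001) / (9) = 0.947
  x_3 = (8 - (3.2)·-1.505 - (2.6)·0.947) / (6.8) = 1.523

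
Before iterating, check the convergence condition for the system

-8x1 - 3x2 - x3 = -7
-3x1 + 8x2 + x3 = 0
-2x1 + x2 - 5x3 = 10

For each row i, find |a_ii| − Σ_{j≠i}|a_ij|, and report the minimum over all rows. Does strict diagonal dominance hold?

row 1: |-8| − (3+1) = 4
row 2: |8| − (3+1) = 4
row 3: |-5| − (2+1) = 2
minimum over rows = 2 → strictly diagonally dominant (convergence guaranteed)

2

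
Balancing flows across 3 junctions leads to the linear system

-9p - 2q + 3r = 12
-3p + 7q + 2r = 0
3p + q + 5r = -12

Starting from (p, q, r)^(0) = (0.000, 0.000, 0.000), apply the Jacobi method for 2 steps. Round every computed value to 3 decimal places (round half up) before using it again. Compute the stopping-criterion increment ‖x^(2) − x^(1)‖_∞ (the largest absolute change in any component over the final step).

0.800

Iteration 1:
  p = (12 - (-2)·0.000 - (3)·0.000) / (-9) = -1.333
  q = (0 - (-3)·0.000 - (2)·0.000) / (7) = 0.000
  r = (-12 - (3)·0.000 - (1)·0.000) / (5) = -2.400
Iteration 2:
  p = (12 - (-2)·0.000 - (3)·-2.400) / (-9) = -2.133
  q = (0 - (-3)·-1.333 - (2)·-2.400) / (7) = 0.114
  r = (-12 - (3)·-1.333 - (1)·0.000) / (5) = -1.600
Change: (-0.800, 0.114, 0.800) → max |·| = 0.800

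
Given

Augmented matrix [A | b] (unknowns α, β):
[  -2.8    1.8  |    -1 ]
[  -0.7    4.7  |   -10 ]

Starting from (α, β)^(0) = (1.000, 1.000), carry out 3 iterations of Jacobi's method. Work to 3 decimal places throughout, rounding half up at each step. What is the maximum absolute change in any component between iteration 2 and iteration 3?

Iteration 1:
  α = (-1 - (1.8)·1.000) / (-2.8) = 1.000
  β = (-10 - (-0.7)·1.000) / (4.7) = -1.979
Iteration 2:
  α = (-1 - (1.8)·-1.979) / (-2.8) = -0.915
  β = (-10 - (-0.7)·1.000) / (4.7) = -1.979
Iteration 3:
  α = (-1 - (1.8)·-1.979) / (-2.8) = -0.915
  β = (-10 - (-0.7)·-0.915) / (4.7) = -2.264
Change: (0.000, -0.285) → max |·| = 0.285

0.285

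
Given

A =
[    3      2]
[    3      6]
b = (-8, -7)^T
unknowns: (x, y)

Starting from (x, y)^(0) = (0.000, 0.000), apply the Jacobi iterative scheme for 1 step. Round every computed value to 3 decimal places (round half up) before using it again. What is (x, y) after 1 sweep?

Iteration 1:
  x = (-8 - (2)·0.000) / (3) = -2.667
  y = (-7 - (3)·0.000) / (6) = -1.167

(-2.667, -1.167)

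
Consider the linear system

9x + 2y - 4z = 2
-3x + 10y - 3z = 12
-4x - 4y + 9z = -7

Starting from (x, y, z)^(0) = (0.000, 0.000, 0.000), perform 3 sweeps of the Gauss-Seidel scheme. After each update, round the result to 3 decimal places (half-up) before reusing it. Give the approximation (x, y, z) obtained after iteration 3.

Iteration 1:
  x = (2 - (2)·0.000 - (-4)·0.000) / (9) = 0.222
  y = (12 - (-3)·0.222 - (-3)·0.000) / (10) = 1.267
  z = (-7 - (-4)·0.222 - (-4)·1.267) / (9) = -0.116
Iteration 2:
  x = (2 - (2)·1.267 - (-4)·-0.116) / (9) = -0.111
  y = (12 - (-3)·-0.111 - (-3)·-0.116) / (10) = 1.132
  z = (-7 - (-4)·-0.111 - (-4)·1.132) / (9) = -0.324
Iteration 3:
  x = (2 - (2)·1.132 - (-4)·-0.324) / (9) = -0.173
  y = (12 - (-3)·-0.173 - (-3)·-0.324) / (10) = 1.051
  z = (-7 - (-4)·-0.173 - (-4)·1.051) / (9) = -0.388

(-0.173, 1.051, -0.388)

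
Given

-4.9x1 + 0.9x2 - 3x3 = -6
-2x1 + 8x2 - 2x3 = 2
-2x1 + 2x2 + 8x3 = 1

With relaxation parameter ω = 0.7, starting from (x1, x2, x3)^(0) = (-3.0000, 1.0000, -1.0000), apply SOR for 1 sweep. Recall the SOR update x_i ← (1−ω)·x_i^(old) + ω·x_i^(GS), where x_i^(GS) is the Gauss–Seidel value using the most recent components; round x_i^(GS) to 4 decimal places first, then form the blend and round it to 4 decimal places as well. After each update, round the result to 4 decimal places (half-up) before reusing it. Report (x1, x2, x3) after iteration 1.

(0.5143, 0.3900, -0.1907)

Iteration 1:
  x1: GS value = (-6 - (0.9)·1.0000 - (-3)·-1.0000) / (-4.9) = 2.0204;  x1 ← (1−ω)·-3.0000 + ω·2.0204 = 0.5143
  x2: GS value = (2 - (-2)·0.5143 - (-2)·-1.0000) / (8) = 0.1286;  x2 ← (1−ω)·1.0000 + ω·0.1286 = 0.3900
  x3: GS value = (1 - (-2)·0.5143 - (2)·0.3900) / (8) = 0.1561;  x3 ← (1−ω)·-1.0000 + ω·0.1561 = -0.1907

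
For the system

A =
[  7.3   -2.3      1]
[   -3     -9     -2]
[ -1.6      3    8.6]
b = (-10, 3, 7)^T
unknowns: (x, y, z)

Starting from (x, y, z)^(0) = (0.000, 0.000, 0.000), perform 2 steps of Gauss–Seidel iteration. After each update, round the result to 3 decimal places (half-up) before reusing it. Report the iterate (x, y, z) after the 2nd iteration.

(-1.402, 0.019, 0.546)

Iteration 1:
  x = (-10 - (-2.3)·0.000 - (1)·0.000) / (7.3) = -1.370
  y = (3 - (-3)·-1.370 - (-2)·0.000) / (-9) = 0.123
  z = (7 - (-1.6)·-1.370 - (3)·0.123) / (8.6) = 0.516
Iteration 2:
  x = (-10 - (-2.3)·0.123 - (1)·0.516) / (7.3) = -1.402
  y = (3 - (-3)·-1.402 - (-2)·0.516) / (-9) = 0.019
  z = (7 - (-1.6)·-1.402 - (3)·0.019) / (8.6) = 0.546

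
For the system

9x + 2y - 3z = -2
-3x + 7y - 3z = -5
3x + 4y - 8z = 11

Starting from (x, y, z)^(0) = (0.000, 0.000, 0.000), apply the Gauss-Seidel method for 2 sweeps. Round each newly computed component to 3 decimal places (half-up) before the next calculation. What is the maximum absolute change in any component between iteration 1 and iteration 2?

0.988

Iteration 1:
  x = (-2 - (2)·0.000 - (-3)·0.000) / (9) = -0.222
  y = (-5 - (-3)·-0.222 - (-3)·0.000) / (7) = -0.809
  z = (11 - (3)·-0.222 - (4)·-0.809) / (-8) = -1.863
Iteration 2:
  x = (-2 - (2)·-0.809 - (-3)·-1.863) / (9) = -0.663
  y = (-5 - (-3)·-0.663 - (-3)·-1.863) / (7) = -1.797
  z = (11 - (3)·-0.663 - (4)·-1.797) / (-8) = -2.522
Change: (-0.441, -0.988, -0.659) → max |·| = 0.988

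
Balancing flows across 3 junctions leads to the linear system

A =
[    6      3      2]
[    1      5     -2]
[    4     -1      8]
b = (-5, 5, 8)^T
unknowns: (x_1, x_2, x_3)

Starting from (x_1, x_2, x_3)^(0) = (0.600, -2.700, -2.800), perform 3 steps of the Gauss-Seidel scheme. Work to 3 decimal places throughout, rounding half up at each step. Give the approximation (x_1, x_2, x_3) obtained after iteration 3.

(-1.950, 1.992, 2.224)

Iteration 1:
  x_1 = (-5 - (3)·-2.700 - (2)·-2.800) / (6) = 1.450
  x_2 = (5 - (1)·1.450 - (-2)·-2.800) / (5) = -0.410
  x_3 = (8 - (4)·1.450 - (-1)·-0.410) / (8) = 0.224
Iteration 2:
  x_1 = (-5 - (3)·-0.410 - (2)·0.224) / (6) = -0.703
  x_2 = (5 - (1)·-0.703 - (-2)·0.224) / (5) = 1.230
  x_3 = (8 - (4)·-0.703 - (-1)·1.230) / (8) = 1.505
Iteration 3:
  x_1 = (-5 - (3)·1.230 - (2)·1.505) / (6) = -1.950
  x_2 = (5 - (1)·-1.950 - (-2)·1.505) / (5) = 1.992
  x_3 = (8 - (4)·-1.950 - (-1)·1.992) / (8) = 2.224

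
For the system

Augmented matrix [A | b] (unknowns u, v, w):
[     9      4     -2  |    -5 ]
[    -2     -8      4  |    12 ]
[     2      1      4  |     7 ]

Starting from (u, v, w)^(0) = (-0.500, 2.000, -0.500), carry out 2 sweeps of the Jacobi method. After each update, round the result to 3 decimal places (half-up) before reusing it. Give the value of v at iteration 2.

-0.361

Iteration 1:
  u = (-5 - (4)·2.000 - (-2)·-0.500) / (9) = -1.556
  v = (12 - (-2)·-0.500 - (4)·-0.500) / (-8) = -1.625
  w = (7 - (2)·-0.500 - (1)·2.000) / (4) = 1.500
Iteration 2:
  u = (-5 - (4)·-1.625 - (-2)·1.500) / (9) = 0.500
  v = (12 - (-2)·-1.556 - (4)·1.500) / (-8) = -0.361
  w = (7 - (2)·-1.556 - (1)·-1.625) / (4) = 2.934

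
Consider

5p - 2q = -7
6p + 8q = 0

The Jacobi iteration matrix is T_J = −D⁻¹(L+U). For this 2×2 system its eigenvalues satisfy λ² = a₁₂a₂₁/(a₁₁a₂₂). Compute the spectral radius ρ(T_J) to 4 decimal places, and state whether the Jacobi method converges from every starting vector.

0.5477

a₁₂a₂₁/(a₁₁a₂₂) = (-2)·(6) / ((5)·(8)) = -0.300000
ρ = √|-0.300000| = √0.300000 = 0.5477
ρ < 1, so Jacobi converges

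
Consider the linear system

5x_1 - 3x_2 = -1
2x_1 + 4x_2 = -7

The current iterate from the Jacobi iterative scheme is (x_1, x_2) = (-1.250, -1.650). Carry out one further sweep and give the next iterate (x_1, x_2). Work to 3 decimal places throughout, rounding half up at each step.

(-1.190, -1.125)

One sweep:
  x_1 = (-1 - (-3)·-1.650) / (5) = -1.190
  x_2 = (-7 - (2)·-1.250) / (4) = -1.125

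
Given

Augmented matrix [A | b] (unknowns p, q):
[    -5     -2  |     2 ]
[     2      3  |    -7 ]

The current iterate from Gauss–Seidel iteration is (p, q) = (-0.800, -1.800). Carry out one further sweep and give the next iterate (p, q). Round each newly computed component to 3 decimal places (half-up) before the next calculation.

One sweep:
  p = (2 - (-2)·-1.800) / (-5) = 0.320
  q = (-7 - (2)·0.320) / (3) = -2.547

(0.320, -2.547)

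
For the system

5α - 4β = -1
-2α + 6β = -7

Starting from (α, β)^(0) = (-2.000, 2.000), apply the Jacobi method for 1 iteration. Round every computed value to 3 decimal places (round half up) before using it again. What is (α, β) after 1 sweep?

Iteration 1:
  α = (-1 - (-4)·2.000) / (5) = 1.400
  β = (-7 - (-2)·-2.000) / (6) = -1.833

(1.400, -1.833)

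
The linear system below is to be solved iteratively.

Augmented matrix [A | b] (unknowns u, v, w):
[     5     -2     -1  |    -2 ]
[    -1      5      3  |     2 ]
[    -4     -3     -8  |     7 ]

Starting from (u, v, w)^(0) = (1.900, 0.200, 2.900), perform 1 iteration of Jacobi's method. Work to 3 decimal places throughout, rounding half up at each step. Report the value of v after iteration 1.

Iteration 1:
  u = (-2 - (-2)·0.200 - (-1)·2.900) / (5) = 0.260
  v = (2 - (-1)·1.900 - (3)·2.900) / (5) = -0.960
  w = (7 - (-4)·1.900 - (-3)·0.200) / (-8) = -1.900

-0.960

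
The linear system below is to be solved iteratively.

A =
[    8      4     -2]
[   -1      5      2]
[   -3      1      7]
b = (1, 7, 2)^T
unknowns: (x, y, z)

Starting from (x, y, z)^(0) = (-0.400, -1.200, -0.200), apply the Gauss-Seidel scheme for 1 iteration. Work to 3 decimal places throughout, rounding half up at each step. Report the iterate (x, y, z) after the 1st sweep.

Iteration 1:
  x = (1 - (4)·-1.200 - (-2)·-0.200) / (8) = 0.675
  y = (7 - (-1)·0.675 - (2)·-0.200) / (5) = 1.615
  z = (2 - (-3)·0.675 - (1)·1.615) / (7) = 0.344

(0.675, 1.615, 0.344)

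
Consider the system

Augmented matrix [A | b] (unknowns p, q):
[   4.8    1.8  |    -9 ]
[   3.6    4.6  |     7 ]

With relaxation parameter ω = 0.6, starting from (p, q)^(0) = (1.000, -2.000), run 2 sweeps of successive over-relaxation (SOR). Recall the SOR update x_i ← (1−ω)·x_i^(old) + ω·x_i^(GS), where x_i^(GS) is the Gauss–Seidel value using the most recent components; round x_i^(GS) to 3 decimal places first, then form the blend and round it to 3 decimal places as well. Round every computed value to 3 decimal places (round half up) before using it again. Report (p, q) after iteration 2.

Iteration 1:
  p: GS value = (-9 - (1.8)·-2.000) / (4.8) = -1.125;  p ← (1−ω)·1.000 + ω·-1.125 = -0.275
  q: GS value = (7 - (3.6)·-0.275) / (4.6) = 1.737;  q ← (1−ω)·-2.000 + ω·1.737 = 0.242
Iteration 2:
  p: GS value = (-9 - (1.8)·0.242) / (4.8) = -1.966;  p ← (1−ω)·-0.275 + ω·-1.966 = -1.290
  q: GS value = (7 - (3.6)·-1.290) / (4.6) = 2.531;  q ← (1−ω)·0.242 + ω·2.531 = 1.615

(-1.290, 1.615)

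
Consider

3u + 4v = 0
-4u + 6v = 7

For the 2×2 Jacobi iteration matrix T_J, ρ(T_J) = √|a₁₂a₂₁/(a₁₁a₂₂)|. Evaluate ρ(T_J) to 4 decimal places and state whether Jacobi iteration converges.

a₁₂a₂₁/(a₁₁a₂₂) = (4)·(-4) / ((3)·(6)) = -0.888889
ρ = √|-0.888889| = √0.888889 = 0.9428
ρ < 1, so Jacobi converges

0.9428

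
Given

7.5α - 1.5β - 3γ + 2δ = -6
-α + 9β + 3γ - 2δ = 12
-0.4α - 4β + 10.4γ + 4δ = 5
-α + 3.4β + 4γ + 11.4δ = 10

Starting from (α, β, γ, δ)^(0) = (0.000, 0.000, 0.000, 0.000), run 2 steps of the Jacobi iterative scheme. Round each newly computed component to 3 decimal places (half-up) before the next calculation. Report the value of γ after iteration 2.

Iteration 1:
  α = (-6 - (-1.5)·0.000 - (-3)·0.000 - (2)·0.000) / (7.5) = -0.800
  β = (12 - (-1)·0.000 - (3)·0.000 - (-2)·0.000) / (9) = 1.333
  γ = (5 - (-0.4)·0.000 - (-4)·0.000 - (4)·0.000) / (10.4) = 0.481
  δ = (10 - (-1)·0.000 - (3.4)·0.000 - (4)·0.000) / (11.4) = 0.877
Iteration 2:
  α = (-6 - (-1.5)·1.333 - (-3)·0.481 - (2)·0.877) / (7.5) = -0.575
  β = (12 - (-1)·-0.800 - (3)·0.481 - (-2)·0.877) / (9) = 1.279
  γ = (5 - (-0.4)·-0.800 - (-4)·1.333 - (4)·0.877) / (10.4) = 0.625
  δ = (10 - (-1)·-0.800 - (3.4)·1.333 - (4)·0.481) / (11.4) = 0.241

0.625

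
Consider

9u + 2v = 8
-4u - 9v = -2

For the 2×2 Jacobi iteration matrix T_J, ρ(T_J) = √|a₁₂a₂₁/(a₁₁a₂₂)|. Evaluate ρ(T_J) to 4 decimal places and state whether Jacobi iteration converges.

0.3143

a₁₂a₂₁/(a₁₁a₂₂) = (2)·(-4) / ((9)·(-9)) = 0.098765
ρ = √|0.098765| = √0.098765 = 0.3143
ρ < 1, so Jacobi converges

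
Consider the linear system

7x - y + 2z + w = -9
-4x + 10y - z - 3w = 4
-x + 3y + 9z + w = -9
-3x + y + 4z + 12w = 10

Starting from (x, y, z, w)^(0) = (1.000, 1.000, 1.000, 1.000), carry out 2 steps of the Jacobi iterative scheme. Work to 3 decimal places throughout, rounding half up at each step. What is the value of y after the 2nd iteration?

Iteration 1:
  x = (-9 - (-1)·1.000 - (2)·1.000 - (1)·1.000) / (7) = -1.571
  y = (4 - (-4)·1.000 - (-1)·1.000 - (-3)·1.000) / (10) = 1.200
  z = (-9 - (-1)·1.000 - (3)·1.000 - (1)·1.000) / (9) = -1.333
  w = (10 - (-3)·1.000 - (1)·1.000 - (4)·1.000) / (12) = 0.667
Iteration 2:
  x = (-9 - (-1)·1.200 - (2)·-1.333 - (1)·0.667) / (7) = -0.829
  y = (4 - (-4)·-1.571 - (-1)·-1.333 - (-3)·0.667) / (10) = -0.162
  z = (-9 - (-1)·-1.571 - (3)·1.200 - (1)·0.667) / (9) = -1.649
  w = (10 - (-3)·-1.571 - (1)·1.200 - (4)·-1.333) / (12) = 0.785

-0.162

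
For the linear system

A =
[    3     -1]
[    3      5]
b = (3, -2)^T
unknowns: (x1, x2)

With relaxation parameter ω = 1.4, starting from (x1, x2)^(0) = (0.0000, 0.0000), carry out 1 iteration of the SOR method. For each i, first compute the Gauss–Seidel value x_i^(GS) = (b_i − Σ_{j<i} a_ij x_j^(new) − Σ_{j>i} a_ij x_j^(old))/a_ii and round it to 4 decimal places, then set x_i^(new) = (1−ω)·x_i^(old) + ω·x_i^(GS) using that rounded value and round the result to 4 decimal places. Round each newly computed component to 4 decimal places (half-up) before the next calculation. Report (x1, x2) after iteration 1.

Iteration 1:
  x1: GS value = (3 - (-1)·0.0000) / (3) = 1.0000;  x1 ← (1−ω)·0.0000 + ω·1.0000 = 1.4000
  x2: GS value = (-2 - (3)·1.4000) / (5) = -1.2400;  x2 ← (1−ω)·0.0000 + ω·-1.2400 = -1.7360

(1.4000, -1.7360)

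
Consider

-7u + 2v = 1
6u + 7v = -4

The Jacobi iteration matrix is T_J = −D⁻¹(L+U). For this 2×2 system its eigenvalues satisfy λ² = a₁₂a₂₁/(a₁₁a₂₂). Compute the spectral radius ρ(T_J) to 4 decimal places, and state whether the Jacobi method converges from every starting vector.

a₁₂a₂₁/(a₁₁a₂₂) = (2)·(6) / ((-7)·(7)) = -0.244898
ρ = √|-0.244898| = √0.244898 = 0.4949
ρ < 1, so Jacobi converges

0.4949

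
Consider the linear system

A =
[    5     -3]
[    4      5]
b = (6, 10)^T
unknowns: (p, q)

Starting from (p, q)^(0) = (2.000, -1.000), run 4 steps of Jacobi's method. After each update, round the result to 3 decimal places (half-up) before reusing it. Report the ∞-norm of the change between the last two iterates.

Iteration 1:
  p = (6 - (-3)·-1.000) / (5) = 0.600
  q = (10 - (4)·2.000) / (5) = 0.400
Iteration 2:
  p = (6 - (-3)·0.400) / (5) = 1.440
  q = (10 - (4)·0.600) / (5) = 1.520
Iteration 3:
  p = (6 - (-3)·1.520) / (5) = 2.112
  q = (10 - (4)·1.440) / (5) = 0.848
Iteration 4:
  p = (6 - (-3)·0.848) / (5) = 1.709
  q = (10 - (4)·2.112) / (5) = 0.310
Change: (-0.403, -0.538) → max |·| = 0.538

0.538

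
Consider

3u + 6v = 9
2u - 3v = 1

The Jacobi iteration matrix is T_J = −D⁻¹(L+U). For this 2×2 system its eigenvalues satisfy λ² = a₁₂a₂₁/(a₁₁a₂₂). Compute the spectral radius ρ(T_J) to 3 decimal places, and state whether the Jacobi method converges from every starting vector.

1.155

a₁₂a₂₁/(a₁₁a₂₂) = (6)·(2) / ((3)·(-3)) = -1.333333
ρ = √|-1.333333| = √1.333333 = 1.155
ρ > 1, so Jacobi diverges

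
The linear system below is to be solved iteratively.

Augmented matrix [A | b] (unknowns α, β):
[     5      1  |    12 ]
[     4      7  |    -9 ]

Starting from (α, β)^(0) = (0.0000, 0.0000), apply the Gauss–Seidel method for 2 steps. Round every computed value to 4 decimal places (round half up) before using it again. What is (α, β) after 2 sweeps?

(2.9314, -2.9608)

Iteration 1:
  α = (12 - (1)·0.0000) / (5) = 2.4000
  β = (-9 - (4)·2.4000) / (7) = -2.6571
Iteration 2:
  α = (12 - (1)·-2.6571) / (5) = 2.9314
  β = (-9 - (4)·2.9314) / (7) = -2.9608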